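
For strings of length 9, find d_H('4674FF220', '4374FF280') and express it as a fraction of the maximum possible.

Differing positions: 2, 8. Hamming distance = 2. The maximum possible Hamming distance for length-9 strings is 9, so d_H/9 = 2/9 ≈ 0.2222.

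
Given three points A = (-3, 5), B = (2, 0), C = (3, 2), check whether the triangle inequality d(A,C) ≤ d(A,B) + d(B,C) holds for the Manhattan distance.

d(A,B) = 5 + 5 = 10, d(B,C) = 1 + 2 = 3, d(A,C) = 6 + 3 = 9.
d(A,C) = 9 ≤ 10 + 3 = 13. Triangle inequality is satisfied.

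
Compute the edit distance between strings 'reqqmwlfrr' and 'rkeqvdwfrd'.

Let D[i][j] be the edit distance between the first i characters of 'reqqmwlfrr' and the first j characters of 'rkeqvdwfrd', with D[i][0] = i, D[0][j] = j, and D[i][j] = D[i-1][j-1] if the characters match, else 1 + min(D[i-1][j], D[i][j-1], D[i-1][j-1]). Filling the table (rows: prefixes of 'reqqmwlfrr', columns: prefixes of 'rkeqvdwfrd'):
     ε  r  k  e  q  v  d  w  f  r  d
  ε  0  1  2  3  4  5  6  7  8  9 10
  r  1  0  1  2  3  4  5  6  7  8  9
  e  2  1  1  1  2  3  4  5  6  7  8
  q  3  2  2  2  1  2  3  4  5  6  7
  q  4  3  3  3  2  2  3  4  5  6  7
  m  5  4  4  4  3  3  3  4  5  6  7
  w  6  5  5  5  4  4  4  3  4  5  6
  l  7  6  6  6  5  5  5  4  4  5  6
  f  8  7  7  7  6  6  6  5  4  5  6
  r  9  8  8  8  7  7  7  6  5  4  5
  r 10  9  9  9  8  8  8  7  6  5  5
The bottom-right entry gives D[10][10] = 5, so no sequence of fewer than 5 edits works. Backtracking through the table gives one optimal edit sequence (5 edits):
  reqqmwlfrr → rkeqqmwlfrr (ins k @2)
  rkeqqmwlfrr → rkeqvmwlfrr (sub q→v @5)
  rkeqvmwlfrr → rkeqvdwlfrr (sub m→d @6)
  rkeqvdwlfrr → rkeqvdwfrr (del l @8)
  rkeqvdwfrr → rkeqvdwfrd (sub r→d @10)
Edit distance = 5.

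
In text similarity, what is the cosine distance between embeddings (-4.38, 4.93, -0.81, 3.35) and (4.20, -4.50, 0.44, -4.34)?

With u = (-4.38, 4.93, -0.81, 3.35), v = (4.20, -4.50, 0.44, -4.34):
u·v = (-4.38)·4.2 + 4.93·(-4.5) + (-0.81)·0.44 + 3.35·(-4.34) = (-18.396) + (-22.185) + (-0.3564) + (-14.539) = -55.4764.
|u| = √((-4.38)² + 4.93² + (-0.81)² + 3.35²) = √(19.1844 + 24.3049 + 0.6561 + 11.2225) = √55.3679, |v| = √(4.2² + (-4.5)² + 0.44² + (-4.34)²) = √(17.64 + 20.25 + 0.1936 + 18.8356) = √56.9192.
cos θ = (u·v)/(|u||v|) = -55.4764/(√55.3679·√56.9192) ≈ -0.9882
Cosine distance = 1 - cos θ ≈ 1 - (-0.9882) = 1.9882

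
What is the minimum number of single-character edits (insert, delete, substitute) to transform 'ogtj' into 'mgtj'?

Let D[i][j] be the edit distance between the first i characters of 'ogtj' and the first j characters of 'mgtj', with D[i][0] = i, D[0][j] = j, and D[i][j] = D[i-1][j-1] if the characters match, else 1 + min(D[i-1][j], D[i][j-1], D[i-1][j-1]). Filling the table (rows: prefixes of 'ogtj', columns: prefixes of 'mgtj'):
     ε  m  g  t  j
  ε  0  1  2  3  4
  o  1  1  2  3  4
  g  2  2  1  2  3
  t  3  3  2  1  2
  j  4  4  3  2  1
The bottom-right entry gives D[4][4] = 1, so no sequence of fewer than 1 edit works. Backtracking through the table gives one optimal edit sequence (1 edit):
  ogtj → mgtj (sub o→m @1)
Edit distance = 1.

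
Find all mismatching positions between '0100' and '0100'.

Differing positions: none. Hamming distance = 0.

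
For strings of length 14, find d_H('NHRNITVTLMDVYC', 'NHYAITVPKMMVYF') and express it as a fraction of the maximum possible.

Differing positions: 3, 4, 8, 9, 11, 14. Hamming distance = 6. The maximum possible Hamming distance for length-14 strings is 14, so d_H/14 = 6/14 ≈ 0.4286.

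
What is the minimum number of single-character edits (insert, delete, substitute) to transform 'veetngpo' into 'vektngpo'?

Let D[i][j] be the edit distance between the first i characters of 'veetngpo' and the first j characters of 'vektngpo', with D[i][0] = i, D[0][j] = j, and D[i][j] = D[i-1][j-1] if the characters match, else 1 + min(D[i-1][j], D[i][j-1], D[i-1][j-1]). Filling the table (rows: prefixes of 'veetngpo', columns: prefixes of 'vektngpo'):
     ε  v  e  k  t  n  g  p  o
  ε  0  1  2  3  4  5  6  7  8
  v  1  0  1  2  3  4  5  6  7
  e  2  1  0  1  2  3  4  5  6
  e  3  2  1  1  2  3  4  5  6
  t  4  3  2  2  1  2  3  4  5
  n  5  4  3  3  2  1  2  3  4
  g  6  5  4  4  3  2  1  2  3
  p  7  6  5  5  4  3  2  1  2
  o  8  7  6  6  5  4  3  2  1
The bottom-right entry gives D[8][8] = 1, so no sequence of fewer than 1 edit works. Backtracking through the table gives one optimal edit sequence (1 edit):
  veetngpo → vektngpo (sub e→k @3)
Edit distance = 1.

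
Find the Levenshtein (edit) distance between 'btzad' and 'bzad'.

Let D[i][j] be the edit distance between the first i characters of 'btzad' and the first j characters of 'bzad', with D[i][0] = i, D[0][j] = j, and D[i][j] = D[i-1][j-1] if the characters match, else 1 + min(D[i-1][j], D[i][j-1], D[i-1][j-1]). Filling the table (rows: prefixes of 'btzad', columns: prefixes of 'bzad'):
     ε  b  z  a  d
  ε  0  1  2  3  4
  b  1  0  1  2  3
  t  2  1  1  2  3
  z  3  2  1  2  3
  a  4  3  2  1  2
  d  5  4  3  2  1
The bottom-right entry gives D[5][4] = 1, so no sequence of fewer than 1 edit works. Backtracking through the table gives one optimal edit sequence (1 edit):
  btzad → bzad (del t @2)
Edit distance = 1.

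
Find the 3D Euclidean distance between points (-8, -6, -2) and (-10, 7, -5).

√(Σ(x_i - y_i)²) = √((-8 - (-10))² + (-6 - 7)² + (-2 - (-5))²)
= √(2² + (-13)² + 3²) = √(4 + 169 + 9) = √182 ≈ 13.4907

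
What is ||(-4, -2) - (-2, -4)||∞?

max(|x_i - y_i|) = max(|-4 - (-2)|, |-2 - (-4)|) = max(2, 2) = 2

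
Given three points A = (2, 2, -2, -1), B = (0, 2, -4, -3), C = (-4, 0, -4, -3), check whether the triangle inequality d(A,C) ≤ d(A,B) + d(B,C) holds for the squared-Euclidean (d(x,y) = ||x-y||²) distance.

d(A,B) = 2² + 0² + 2² + 2² = 12, d(B,C) = 4² + 2² + 0² + 0² = 20, d(A,C) = 6² + 2² + 2² + 2² = 48.
d(A,C) = 48 > 12 + 20 = 32. Triangle inequality is VIOLATED. (Squared-Euclidean is not a metric — this is a counterexample.)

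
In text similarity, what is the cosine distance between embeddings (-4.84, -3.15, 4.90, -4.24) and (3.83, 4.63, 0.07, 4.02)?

With u = (-4.84, -3.15, 4.90, -4.24), v = (3.83, 4.63, 0.07, 4.02):
u·v = (-4.84)·3.83 + (-3.15)·4.63 + 4.9·0.07 + (-4.24)·4.02 = (-18.5372) + (-14.5845) + 0.343 + (-17.0448) = -49.8235.
|u| = √((-4.84)² + (-3.15)² + 4.9² + (-4.24)²) = √(23.4256 + 9.9225 + 24.01 + 17.9776) = √75.3357, |v| = √(3.83² + 4.63² + 0.07² + 4.02²) = √(14.6689 + 21.4369 + 0.0049 + 16.1604) = √52.2711.
cos θ = (u·v)/(|u||v|) = -49.8235/(√75.3357·√52.2711) ≈ -0.794
Cosine distance = 1 - cos θ ≈ 1 - (-0.794) = 1.794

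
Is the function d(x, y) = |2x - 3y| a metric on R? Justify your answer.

No. d fails symmetry: d(9, 6) = |2·9 - 3·6| = |0| = 0, but d(6, 9) = |2·6 - 3·9| = |-15| = 15. Since 0 ≠ 15, d(x,y) ≠ d(y,x) in general.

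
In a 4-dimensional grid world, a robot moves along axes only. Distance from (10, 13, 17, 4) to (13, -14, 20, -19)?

Σ|x_i - y_i| = |10 - 13| + |13 - (-14)| + |17 - 20| + |4 - (-19)| = 3 + 27 + 3 + 23 = 56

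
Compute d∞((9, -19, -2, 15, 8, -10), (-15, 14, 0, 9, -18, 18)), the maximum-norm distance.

max(|x_i - y_i|) = max(|9 - (-15)|, |-19 - 14|, |-2 - 0|, |15 - 9|, |8 - (-18)|, |-10 - 18|) = max(24, 33, 2, 6, 26, 28) = 33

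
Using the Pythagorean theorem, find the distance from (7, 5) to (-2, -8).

√(Σ(x_i - y_i)²) = √((7 - (-2))² + (5 - (-8))²)
= √(9² + 13²) = √(81 + 169) = √250 ≈ 15.8114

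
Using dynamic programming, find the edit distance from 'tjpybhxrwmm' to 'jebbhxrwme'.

Let D[i][j] be the edit distance between the first i characters of 'tjpybhxrwmm' and the first j characters of 'jebbhxrwme', with D[i][0] = i, D[0][j] = j, and D[i][j] = D[i-1][j-1] if the characters match, else 1 + min(D[i-1][j], D[i][j-1], D[i-1][j-1]). Filling the table (rows: prefixes of 'tjpybhxrwmm', columns: prefixes of 'jebbhxrwme'):
     ε  j  e  b  b  h  x  r  w  m  e
  ε  0  1  2  3  4  5  6  7  8  9 10
  t  1  1  2  3  4  5  6  7  8  9 10
  j  2  1  2  3  4  5  6  7  8  9 10
  p  3  2  2  3  4  5  6  7  8  9 10
  y  4  3  3  3  4  5  6  7  8  9 10
  b  5  4  4  3  3  4  5  6  7  8  9
  h  6  5  5  4  4  3  4  5  6  7  8
  x  7  6  6  5  5  4  3  4  5  6  7
  r  8  7  7  6  6  5  4  3  4  5  6
  w  9  8  8  7  7  6  5  4  3  4  5
  m 10  9  9  8  8  7  6  5  4  3  4
  m 11 10 10  9  9  8  7  6  5  4  4
The bottom-right entry gives D[11][10] = 4, so no sequence of fewer than 4 edits works. Backtracking through the table gives one optimal edit sequence (4 edits):
  tjpybhxrwmm → jpybhxrwmm (del t @1)
  jpybhxrwmm → jeybhxrwmm (sub p→e @2)
  jeybhxrwmm → jebbhxrwmm (sub y→b @3)
  jebbhxrwmm → jebbhxrwme (sub m→e @10)
Edit distance = 4.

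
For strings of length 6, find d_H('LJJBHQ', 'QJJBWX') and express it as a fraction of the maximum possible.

Differing positions: 1, 5, 6. Hamming distance = 3. The maximum possible Hamming distance for length-6 strings is 6, so d_H/6 = 3/6 = 0.5.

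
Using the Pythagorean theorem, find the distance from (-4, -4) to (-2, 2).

√(Σ(x_i - y_i)²) = √((-4 - (-2))² + (-4 - 2)²)
= √((-2)² + (-6)²) = √(4 + 36) = √40 ≈ 6.3246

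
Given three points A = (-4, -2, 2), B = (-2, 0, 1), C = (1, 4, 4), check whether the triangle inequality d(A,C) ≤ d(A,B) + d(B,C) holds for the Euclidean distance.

d(A,B) = √(2² + 2² + 1²) = √9 = 3, d(B,C) = √(3² + 4² + 3²) = √34 ≈ 5.831, d(A,C) = √(5² + 6² + 2²) = √65 ≈ 8.0623.
d(A,C) ≈ 8.0623 ≤ 3 + 5.831 = 8.831. Triangle inequality is satisfied.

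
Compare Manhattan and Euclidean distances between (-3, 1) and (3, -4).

L1 = |-3 - 3| + |1 - (-4)| = 6 + 5 = 11
L2 = √(6² + 5²) = √61 ≈ 7.8102
L1 ≥ L2 always (equality iff movement is along one axis); L1 > L2 here.
Ratio L1/L2 = 11/√61 ≈ 1.4084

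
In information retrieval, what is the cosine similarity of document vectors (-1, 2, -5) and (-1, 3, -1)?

With u = (-1, 2, -5), v = (-1, 3, -1):
u·v = (-1)·(-1) + 2·3 + (-5)·(-1) = 1 + 6 + 5 = 12.
|u| = √((-1)² + 2² + (-5)²) = √30, |v| = √((-1)² + 3² + (-1)²) = √11, so |u||v| = √(30·11) = √330.
cos θ = (u·v)/(|u||v|) = 12/√330 ≈ 0.6606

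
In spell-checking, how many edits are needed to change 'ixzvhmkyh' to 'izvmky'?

Let D[i][j] be the edit distance between the first i characters of 'ixzvhmkyh' and the first j characters of 'izvmky', with D[i][0] = i, D[0][j] = j, and D[i][j] = D[i-1][j-1] if the characters match, else 1 + min(D[i-1][j], D[i][j-1], D[i-1][j-1]). Filling the table (rows: prefixes of 'ixzvhmkyh', columns: prefixes of 'izvmky'):
     ε  i  z  v  m  k  y
  ε  0  1  2  3  4  5  6
  i  1  0  1  2  3  4  5
  x  2  1  1  2  3  4  5
  z  3  2  1  2  3  4  5
  v  4  3  2  1  2  3  4
  h  5  4  3  2  2  3  4
  m  6  5  4  3  2  3  4
  k  7  6  5  4  3  2  3
  y  8  7  6  5  4  3  2
  h  9  8  7  6  5  4  3
The bottom-right entry gives D[9][6] = 3, so no sequence of fewer than 3 edits works. Backtracking through the table gives one optimal edit sequence (3 edits):
  ixzvhmkyh → izvhmkyh (del x @2)
  izvhmkyh → izvmkyh (del h @4)
  izvmkyh → izvmky (del h @7)
Edit distance = 3.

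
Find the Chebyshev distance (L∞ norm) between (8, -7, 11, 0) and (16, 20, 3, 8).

max(|x_i - y_i|) = max(|8 - 16|, |-7 - 20|, |11 - 3|, |0 - 8|) = max(8, 27, 8, 8) = 27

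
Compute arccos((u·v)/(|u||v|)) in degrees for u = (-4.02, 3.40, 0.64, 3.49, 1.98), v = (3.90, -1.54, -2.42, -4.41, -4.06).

With u = (-4.02, 3.40, 0.64, 3.49, 1.98), v = (3.90, -1.54, -2.42, -4.41, -4.06):
u·v = (-4.02)·3.9 + 3.4·(-1.54) + 0.64·(-2.42) + 3.49·(-4.41) + 1.98·(-4.06) = (-15.678) + (-5.236) + (-1.5488) + (-15.3909) + (-8.0388) = -45.8925.
|u| = √((-4.02)² + 3.4² + 0.64² + 3.49² + 1.98²) = √(16.1604 + 11.56 + 0.4096 + 12.1801 + 3.9204) = √44.2305, |v| = √(3.9² + (-1.54)² + (-2.42)² + (-4.41)² + (-4.06)²) = √(15.21 + 2.3716 + 5.8564 + 19.4481 + 16.4836) = √59.3697.
cos θ = (u·v)/(|u||v|) = -45.8925/(√44.2305·√59.3697) ≈ -0.895568
θ = arccos(-0.895568) ≈ 153.58°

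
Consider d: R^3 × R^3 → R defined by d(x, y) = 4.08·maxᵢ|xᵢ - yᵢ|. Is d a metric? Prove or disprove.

Yes. The L∞ (Chebyshev) norm induces a metric on R^3, and multiplying a metric by a positive constant 4.08 > 0 preserves all four axioms: non-negativity (4.08·||x-y|| ≥ 0), identity (4.08·||x-y|| = 0 ⟺ ||x-y|| = 0 ⟺ x = y), symmetry (||x-y|| = ||y-x||), and the triangle inequality (4.08·||x-z|| ≤ 4.08·||x-y|| + 4.08·||y-z||). So d is a metric.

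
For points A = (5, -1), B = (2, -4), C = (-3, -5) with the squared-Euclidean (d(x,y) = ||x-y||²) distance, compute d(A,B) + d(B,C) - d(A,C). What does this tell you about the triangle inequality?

d(A,B) = 3² + 3² = 18, d(B,C) = 5² + 1² = 26, d(A,C) = 8² + 4² = 80.
d(A,B) + d(B,C) - d(A,C) = 18 + 26 - 80 = 44 - 80 = -36. This is < 0, so the triangle inequality FAILS for these points (squared-Euclidean is not a metric).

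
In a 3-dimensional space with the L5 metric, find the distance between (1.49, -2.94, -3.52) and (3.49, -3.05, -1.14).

(Σ|x_i - y_i|^5)^(1/5) = (|1.49 - 3.49|^5 + |-2.94 - (-3.05)|^5 + |-3.52 - (-1.14)|^5)^(1/5)
= (2^5 + 0.11^5 + 2.38^5)^(1/5) ≈ (32 + 0 + 76.3633)^(1/5) = (108.3633)^(1/5) ≈ 2.5526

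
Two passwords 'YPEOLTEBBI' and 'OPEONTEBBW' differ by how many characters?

Differing positions: 1, 5, 10. Hamming distance = 3.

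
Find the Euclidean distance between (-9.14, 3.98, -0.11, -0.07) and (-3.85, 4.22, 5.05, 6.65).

√(Σ(x_i - y_i)²) = √((-9.14 - (-3.85))² + (3.98 - 4.22)² + (-0.11 - 5.05)² + (-0.07 - 6.65)²)
= √((-5.29)² + (-0.24)² + (-5.16)² + (-6.72)²) = √(27.9841 + 0.0576 + 26.6256 + 45.1584) = √99.8257 ≈ 9.9913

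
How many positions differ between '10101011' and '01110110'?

Differing positions: 1, 2, 4, 5, 6, 8. Hamming distance = 6.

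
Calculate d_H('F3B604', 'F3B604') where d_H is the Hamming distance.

Differing positions: none. Hamming distance = 0.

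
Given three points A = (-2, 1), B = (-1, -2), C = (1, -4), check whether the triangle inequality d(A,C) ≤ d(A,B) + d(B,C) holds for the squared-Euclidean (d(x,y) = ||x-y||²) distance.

d(A,B) = 1² + 3² = 10, d(B,C) = 2² + 2² = 8, d(A,C) = 3² + 5² = 34.
d(A,C) = 34 > 10 + 8 = 18. Triangle inequality is VIOLATED. (Squared-Euclidean is not a metric — this is a counterexample.)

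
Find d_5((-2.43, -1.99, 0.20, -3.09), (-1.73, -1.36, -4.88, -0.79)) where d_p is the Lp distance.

(Σ|x_i - y_i|^5)^(1/5) = (|-2.43 - (-1.73)|^5 + |-1.99 - (-1.36)|^5 + |0.2 - (-4.88)|^5 + |-3.09 - (-0.79)|^5)^(1/5)
= (0.7^5 + 0.63^5 + 5.08^5 + 2.3^5)^(1/5) ≈ (0.1681 + 0.0992 + 3383.129 + 64.3634)^(1/5) = (3447.7597)^(1/5) ≈ 5.0993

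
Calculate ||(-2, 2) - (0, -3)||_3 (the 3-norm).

(Σ|x_i - y_i|^3)^(1/3) = (|-2 - 0|^3 + |2 - (-3)|^3)^(1/3)
= (2^3 + 5^3)^(1/3) = (8 + 125)^(1/3) = (133)^(1/3) ≈ 5.1045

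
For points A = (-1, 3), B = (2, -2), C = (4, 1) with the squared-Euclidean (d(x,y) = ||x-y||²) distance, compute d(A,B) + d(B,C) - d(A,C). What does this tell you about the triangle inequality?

d(A,B) = 3² + 5² = 34, d(B,C) = 2² + 3² = 13, d(A,C) = 5² + 2² = 29.
d(A,B) + d(B,C) - d(A,C) = 34 + 13 - 29 = 47 - 29 = 18. This is ≥ 0, so the triangle inequality holds for these points.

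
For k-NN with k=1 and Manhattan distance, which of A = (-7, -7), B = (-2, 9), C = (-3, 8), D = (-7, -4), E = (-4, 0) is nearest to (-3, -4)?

Distances: d(A) = 7, d(B) = 14, d(C) = 12, d(D) = 4, d(E) = 5. Nearest: D = (-7, -4) with distance 4.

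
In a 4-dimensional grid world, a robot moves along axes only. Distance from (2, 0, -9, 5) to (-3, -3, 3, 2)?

Σ|x_i - y_i| = |2 - (-3)| + |0 - (-3)| + |-9 - 3| + |5 - 2| = 5 + 3 + 12 + 3 = 23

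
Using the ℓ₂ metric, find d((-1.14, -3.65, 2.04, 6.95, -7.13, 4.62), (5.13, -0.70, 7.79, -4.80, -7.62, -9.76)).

√(Σ(x_i - y_i)²) = √((-1.14 - 5.13)² + (-3.65 - (-0.7))² + (2.04 - 7.79)² + (6.95 - (-4.8))² + (-7.13 - (-7.62))² + (4.62 - (-9.76))²)
= √((-6.27)² + (-2.95)² + (-5.75)² + 11.75² + 0.49² + 14.38²) = √(39.3129 + 8.7025 + 33.0625 + 138.0625 + 0.2401 + 206.7844) = √426.1649 ≈ 20.6438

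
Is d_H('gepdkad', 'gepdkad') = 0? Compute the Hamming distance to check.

Differing positions: none. Hamming distance = 0, so the claim is true.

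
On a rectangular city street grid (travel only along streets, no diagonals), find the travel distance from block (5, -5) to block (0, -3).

Σ|x_i - y_i| = |5 - 0| + |-5 - (-3)| = 5 + 2 = 7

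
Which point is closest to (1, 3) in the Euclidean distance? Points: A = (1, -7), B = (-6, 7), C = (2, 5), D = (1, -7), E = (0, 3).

Distances: d(A) = 10, d(B) ≈ 8.0623, d(C) ≈ 2.2361, d(D) = 10, d(E) = 1. Nearest: E = (0, 3) with distance 1.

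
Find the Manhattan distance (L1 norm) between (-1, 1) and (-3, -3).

Σ|x_i - y_i| = |-1 - (-3)| + |1 - (-3)| = 2 + 4 = 6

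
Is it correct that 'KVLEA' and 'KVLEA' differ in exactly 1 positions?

Differing positions: none. Hamming distance = 0, so the claim that d_H = 1 is false.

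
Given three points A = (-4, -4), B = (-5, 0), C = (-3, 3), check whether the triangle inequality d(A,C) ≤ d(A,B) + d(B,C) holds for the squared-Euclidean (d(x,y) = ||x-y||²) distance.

d(A,B) = 1² + 4² = 17, d(B,C) = 2² + 3² = 13, d(A,C) = 1² + 7² = 50.
d(A,C) = 50 > 17 + 13 = 30. Triangle inequality is VIOLATED. (Squared-Euclidean is not a metric — this is a counterexample.)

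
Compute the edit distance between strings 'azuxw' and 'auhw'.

Let D[i][j] be the edit distance between the first i characters of 'azuxw' and the first j characters of 'auhw', with D[i][0] = i, D[0][j] = j, and D[i][j] = D[i-1][j-1] if the characters match, else 1 + min(D[i-1][j], D[i][j-1], D[i-1][j-1]). Filling the table (rows: prefixes of 'azuxw', columns: prefixes of 'auhw'):
     ε  a  u  h  w
  ε  0  1  2  3  4
  a  1  0  1  2  3
  z  2  1  1  2  3
  u  3  2  1  2  3
  x  4  3  2  2  3
  w  5  4  3  3  2
The bottom-right entry gives D[5][4] = 2, so no sequence of fewer than 2 edits works. Backtracking through the table gives one optimal edit sequence (2 edits):
  azuxw → auxw (del z @2)
  auxw → auhw (sub x→h @3)
Edit distance = 2.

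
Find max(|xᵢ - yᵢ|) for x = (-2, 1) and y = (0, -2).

max(|x_i - y_i|) = max(|-2 - 0|, |1 - (-2)|) = max(2, 3) = 3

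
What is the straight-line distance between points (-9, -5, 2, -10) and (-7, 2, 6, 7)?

√(Σ(x_i - y_i)²) = √((-9 - (-7))² + (-5 - 2)² + (2 - 6)² + (-10 - 7)²)
= √((-2)² + (-7)² + (-4)² + (-17)²) = √(4 + 49 + 16 + 289) = √358 ≈ 18.9209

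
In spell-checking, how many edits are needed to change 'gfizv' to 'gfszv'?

Let D[i][j] be the edit distance between the first i characters of 'gfizv' and the first j characters of 'gfszv', with D[i][0] = i, D[0][j] = j, and D[i][j] = D[i-1][j-1] if the characters match, else 1 + min(D[i-1][j], D[i][j-1], D[i-1][j-1]). Filling the table (rows: prefixes of 'gfizv', columns: prefixes of 'gfszv'):
     ε  g  f  s  z  v
  ε  0  1  2  3  4  5
  g  1  0  1  2  3  4
  f  2  1  0  1  2  3
  i  3  2  1  1  2  3
  z  4  3  2  2  1  2
  v  5  4  3  3  2  1
The bottom-right entry gives D[5][5] = 1, so no sequence of fewer than 1 edit works. Backtracking through the table gives one optimal edit sequence (1 edit):
  gfizv → gfszv (sub i→s @3)
Edit distance = 1.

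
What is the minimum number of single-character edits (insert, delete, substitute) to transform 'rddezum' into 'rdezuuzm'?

Let D[i][j] be the edit distance between the first i characters of 'rddezum' and the first j characters of 'rdezuuzm', with D[i][0] = i, D[0][j] = j, and D[i][j] = D[i-1][j-1] if the characters match, else 1 + min(D[i-1][j], D[i][j-1], D[i-1][j-1]). Filling the table (rows: prefixes of 'rddezum', columns: prefixes of 'rdezuuzm'):
     ε  r  d  e  z  u  u  z  m
  ε  0  1  2  3  4  5  6  7  8
  r  1  0  1  2  3  4  5  6  7
  d  2  1  0  1  2  3  4  5  6
  d  3  2  1  1  2  3  4  5  6
  e  4  3  2  1  2  3  4  5  6
  z  5  4  3  2  1  2  3  4  5
  u  6  5  4  3  2  1  2  3  4
  m  7  6  5  4  3  2  2  3  3
The bottom-right entry gives D[7][8] = 3, so no sequence of fewer than 3 edits works. Backtracking through the table gives one optimal edit sequence (3 edits):
  rddezum → rdezum (del d @2)
  rdezum → rdezuum (ins u @5)
  rdezuum → rdezuuzm (ins z @7)
Edit distance = 3.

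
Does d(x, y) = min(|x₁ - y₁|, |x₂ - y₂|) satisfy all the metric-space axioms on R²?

No. d fails identity of indiscernibles: take x = (0, 0) and y = (0, 9). Then d(x,y) = min(|0 - 0|, |0 - 9|) = min(0, 9) = 0, yet x ≠ y.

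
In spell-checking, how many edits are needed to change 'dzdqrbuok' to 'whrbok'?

Let D[i][j] be the edit distance between the first i characters of 'dzdqrbuok' and the first j characters of 'whrbok', with D[i][0] = i, D[0][j] = j, and D[i][j] = D[i-1][j-1] if the characters match, else 1 + min(D[i-1][j], D[i][j-1], D[i-1][j-1]). Filling the table (rows: prefixes of 'dzdqrbuok', columns: prefixes of 'whrbok'):
     ε  w  h  r  b  o  k
  ε  0  1  2  3  4  5  6
  d  1  1  2  3  4  5  6
  z  2  2  2  3  4  5  6
  d  3  3  3  3  4  5  6
  q  4  4  4  4  4  5  6
  r  5  5  5  4  5  5  6
  b  6  6  6  5  4  5  6
  u  7  7  7  6  5  5  6
  o  8  8  8  7  6  5  6
  k  9  9  9  8  7  6  5
The bottom-right entry gives D[9][6] = 5, so no sequence of fewer than 5 edits works. Backtracking through the table gives one optimal edit sequence (5 edits):
  dzdqrbuok → zdqrbuok (del d @1)
  zdqrbuok → dqrbuok (del z @1)
  dqrbuok → wqrbuok (sub d→w @1)
  wqrbuok → whrbuok (sub q→h @2)
  whrbuok → whrbok (del u @5)
Edit distance = 5.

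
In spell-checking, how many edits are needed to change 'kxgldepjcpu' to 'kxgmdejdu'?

Let D[i][j] be the edit distance between the first i characters of 'kxgldepjcpu' and the first j characters of 'kxgmdejdu', with D[i][0] = i, D[0][j] = j, and D[i][j] = D[i-1][j-1] if the characters match, else 1 + min(D[i-1][j], D[i][j-1], D[i-1][j-1]). Filling the table (rows: prefixes of 'kxgldepjcpu', columns: prefixes of 'kxgmdejdu'):
     ε  k  x  g  m  d  e  j  d  u
  ε  0  1  2  3  4  5  6  7  8  9
  k  1  0  1  2  3  4  5  6  7  8
  x  2  1  0  1  2  3  4  5  6  7
  g  3  2  1  0  1  2  3  4  5  6
  l  4  3  2  1  1  2  3  4  5  6
  d  5  4  3  2  2  1  2  3  4  5
  e  6  5  4  3  3  2  1  2  3  4
  p  7  6  5  4  4  3  2  2  3  4
  j  8  7  6  5  5  4  3  2  3  4
  c  9  8  7  6  6  5  4  3  3  4
  p 10  9  8  7  7  6  5  4  4  4
  u 11 10  9  8  8  7  6  5  5  4
The bottom-right entry gives D[11][9] = 4, so no sequence of fewer than 4 edits works. Backtracking through the table gives one optimal edit sequence (4 edits):
  kxgldepjcpu → kxgmdepjcpu (sub l→m @4)
  kxgmdepjcpu → kxgmdejcpu (del p @7)
  kxgmdejcpu → kxgmdejpu (del c @8)
  kxgmdejpu → kxgmdejdu (sub p→d @8)
Edit distance = 4.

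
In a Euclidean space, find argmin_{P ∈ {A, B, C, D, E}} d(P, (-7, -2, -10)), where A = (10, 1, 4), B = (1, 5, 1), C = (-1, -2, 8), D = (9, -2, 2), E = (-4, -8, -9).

Distances: d(A) ≈ 22.2261, d(B) ≈ 15.2971, d(C) ≈ 18.9737, d(D) = 20, d(E) ≈ 6.7823. Nearest: E = (-4, -8, -9) with distance 6.7823.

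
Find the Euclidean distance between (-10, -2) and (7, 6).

√(Σ(x_i - y_i)²) = √((-10 - 7)² + (-2 - 6)²)
= √((-17)² + (-8)²) = √(289 + 64) = √353 ≈ 18.7883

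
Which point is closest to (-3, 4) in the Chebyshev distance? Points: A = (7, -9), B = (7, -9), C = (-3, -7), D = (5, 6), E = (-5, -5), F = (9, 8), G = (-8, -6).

Distances: d(A) = 13, d(B) = 13, d(C) = 11, d(D) = 8, d(E) = 9, d(F) = 12, d(G) = 10. Nearest: D = (5, 6) with distance 8.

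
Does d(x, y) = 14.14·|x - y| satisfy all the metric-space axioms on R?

Yes. Since |x - y| is a metric on R and 14.14 > 0, the positive scalar multiple 14.14·|x - y| is also a metric: scaling by a positive constant preserves non-negativity, identity (d=0 ⟺ |x-y|=0 ⟺ x=y), symmetry, and the triangle inequality.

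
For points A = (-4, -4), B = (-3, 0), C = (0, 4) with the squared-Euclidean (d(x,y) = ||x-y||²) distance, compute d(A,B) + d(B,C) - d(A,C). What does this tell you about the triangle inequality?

d(A,B) = 1² + 4² = 17, d(B,C) = 3² + 4² = 25, d(A,C) = 4² + 8² = 80.
d(A,B) + d(B,C) - d(A,C) = 17 + 25 - 80 = 42 - 80 = -38. This is < 0, so the triangle inequality FAILS for these points (squared-Euclidean is not a metric).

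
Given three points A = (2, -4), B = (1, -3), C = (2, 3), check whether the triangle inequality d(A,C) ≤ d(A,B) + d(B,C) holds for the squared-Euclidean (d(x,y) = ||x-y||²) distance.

d(A,B) = 1² + 1² = 2, d(B,C) = 1² + 6² = 37, d(A,C) = 0² + 7² = 49.
d(A,C) = 49 > 2 + 37 = 39. Triangle inequality is VIOLATED. (Squared-Euclidean is not a metric — this is a counterexample.)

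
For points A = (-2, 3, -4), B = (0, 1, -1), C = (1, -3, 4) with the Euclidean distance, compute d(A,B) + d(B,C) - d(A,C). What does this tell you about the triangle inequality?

d(A,B) = √(2² + 2² + 3²) = √17 ≈ 4.1231, d(B,C) = √(1² + 4² + 5²) = √42 ≈ 6.4807, d(A,C) = √(3² + 6² + 8²) = √109 ≈ 10.4403.
d(A,B) + d(B,C) - d(A,C) = 4.1231 + 6.4807 - 10.4403 = 10.6038 - 10.4403 = 0.1635 (to 4 decimal places). This is ≥ 0, so the triangle inequality holds for these points.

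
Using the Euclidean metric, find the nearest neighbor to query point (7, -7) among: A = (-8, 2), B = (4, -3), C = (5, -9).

Distances: d(A) ≈ 17.4929, d(B) = 5, d(C) ≈ 2.8284. Nearest: C = (5, -9) with distance 2.8284.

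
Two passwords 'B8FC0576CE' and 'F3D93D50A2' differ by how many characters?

Differing positions: 1, 2, 3, 4, 5, 6, 7, 8, 9, 10. Hamming distance = 10.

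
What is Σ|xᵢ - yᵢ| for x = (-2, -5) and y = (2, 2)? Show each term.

Σ|x_i - y_i| = |-2 - 2| + |-5 - 2| = 4 + 7 = 11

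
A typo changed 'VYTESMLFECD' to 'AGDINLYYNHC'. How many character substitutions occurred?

Differing positions: 1, 2, 3, 4, 5, 6, 7, 8, 9, 10, 11. Hamming distance = 11.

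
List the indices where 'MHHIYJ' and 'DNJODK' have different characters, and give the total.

Differing positions: 1, 2, 3, 4, 5, 6. Hamming distance = 6.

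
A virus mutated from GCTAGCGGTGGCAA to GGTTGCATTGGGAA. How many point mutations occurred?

Differing positions: 2, 4, 7, 8, 12. Hamming distance = 5.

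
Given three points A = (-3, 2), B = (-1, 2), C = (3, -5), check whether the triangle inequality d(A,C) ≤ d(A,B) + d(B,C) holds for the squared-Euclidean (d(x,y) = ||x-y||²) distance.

d(A,B) = 2² + 0² = 4, d(B,C) = 4² + 7² = 65, d(A,C) = 6² + 7² = 85.
d(A,C) = 85 > 4 + 65 = 69. Triangle inequality is VIOLATED. (Squared-Euclidean is not a metric — this is a counterexample.)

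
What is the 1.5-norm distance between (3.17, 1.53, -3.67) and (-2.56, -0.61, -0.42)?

(Σ|x_i - y_i|^1.5)^(1/1.5) = (|3.17 - (-2.56)|^1.5 + |1.53 - (-0.61)|^1.5 + |-3.67 - (-0.42)|^1.5)^(1/1.5)
= (5.73^1.5 + 2.14^1.5 + 3.25^1.5)^(1/1.5) ≈ (13.7161 + 3.1306 + 5.859)^(1/1.5) = (22.7057)^(1/1.5) ≈ 8.0184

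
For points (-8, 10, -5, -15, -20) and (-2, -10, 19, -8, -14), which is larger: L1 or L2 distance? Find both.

L1 = |-8 - (-2)| + |10 - (-10)| + |-5 - 19| + |-15 - (-8)| + |-20 - (-14)| = 6 + 20 + 24 + 7 + 6 = 63
L2 = √(6² + 20² + 24² + 7² + 6²) = √1097 ≈ 33.121
L1 ≥ L2 always (equality iff movement is along one axis); L1 > L2 here.
Ratio L1/L2 = 63/√1097 ≈ 1.9021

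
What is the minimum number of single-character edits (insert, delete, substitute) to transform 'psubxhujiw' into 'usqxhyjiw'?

Let D[i][j] be the edit distance between the first i characters of 'psubxhujiw' and the first j characters of 'usqxhyjiw', with D[i][0] = i, D[0][j] = j, and D[i][j] = D[i-1][j-1] if the characters match, else 1 + min(D[i-1][j], D[i][j-1], D[i-1][j-1]). Filling the table (rows: prefixes of 'psubxhujiw', columns: prefixes of 'usqxhyjiw'):
     ε  u  s  q  x  h  y  j  i  w
  ε  0  1  2  3  4  5  6  7  8  9
  p  1  1  2  3  4  5  6  7  8  9
  s  2  2  1  2  3  4  5  6  7  8
  u  3  2  2  2  3  4  5  6  7  8
  b  4  3  3  3  3  4  5  6  7  8
  x  5  4  4  4  3  4  5  6  7  8
  h  6  5  5  5  4  3  4  5  6  7
  u  7  6  6  6  5  4  4  5  6  7
  j  8  7  7  7  6  5  5  4  5  6
  i  9  8  8  8  7  6  6  5  4  5
  w 10  9  9  9  8  7  7  6  5  4
The bottom-right entry gives D[10][9] = 4, so no sequence of fewer than 4 edits works. Backtracking through the table gives one optimal edit sequence (4 edits):
  psubxhujiw → usubxhujiw (sub p→u @1)
  usubxhujiw → usbxhujiw (del u @3)
  usbxhujiw → usqxhujiw (sub b→q @3)
  usqxhujiw → usqxhyjiw (sub u→y @6)
Edit distance = 4.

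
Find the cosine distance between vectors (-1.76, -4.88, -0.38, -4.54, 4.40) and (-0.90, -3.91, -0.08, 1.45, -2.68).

With u = (-1.76, -4.88, -0.38, -4.54, 4.40), v = (-0.90, -3.91, -0.08, 1.45, -2.68):
u·v = (-1.76)·(-0.9) + (-4.88)·(-3.91) + (-0.38)·(-0.08) + (-4.54)·1.45 + 4.4·(-2.68) = 1.584 + 19.0808 + 0.0304 + (-6.583) + (-11.792) = 2.3202.
|u| = √((-1.76)² + (-4.88)² + (-0.38)² + (-4.54)² + 4.4²) = √(3.0976 + 23.8144 + 0.1444 + 20.6116 + 19.36) = √67.028, |v| = √((-0.9)² + (-3.91)² + (-0.08)² + 1.45² + (-2.68)²) = √(0.81 + 15.2881 + 0.0064 + 2.1025 + 7.1824) = √25.3894.
cos θ = (u·v)/(|u||v|) = 2.3202/(√67.028·√25.3894) ≈ 0.0562
Cosine distance = 1 - cos θ ≈ 1 - 0.0562 = 0.9438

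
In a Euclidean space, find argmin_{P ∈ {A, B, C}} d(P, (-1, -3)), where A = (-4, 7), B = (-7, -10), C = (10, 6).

Distances: d(A) ≈ 10.4403, d(B) ≈ 9.2195, d(C) ≈ 14.2127. Nearest: B = (-7, -10) with distance 9.2195.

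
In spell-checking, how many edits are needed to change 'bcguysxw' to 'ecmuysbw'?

Let D[i][j] be the edit distance between the first i characters of 'bcguysxw' and the first j characters of 'ecmuysbw', with D[i][0] = i, D[0][j] = j, and D[i][j] = D[i-1][j-1] if the characters match, else 1 + min(D[i-1][j], D[i][j-1], D[i-1][j-1]). Filling the table (rows: prefixes of 'bcguysxw', columns: prefixes of 'ecmuysbw'):
     ε  e  c  m  u  y  s  b  w
  ε  0  1  2  3  4  5  6  7  8
  b  1  1  2  3  4  5  6  6  7
  c  2  2  1  2  3  4  5  6  7
  g  3  3  2  2  3  4  5  6  7
  u  4  4  3  3  2  3  4  5  6
  y  5  5  4  4  3  2  3  4  5
  s  6  6  5  5  4  3  2  3  4
  x  7  7  6  6  5  4  3  3  4
  w  8  8  7  7  6  5  4  4  3
The bottom-right entry gives D[8][8] = 3, so no sequence of fewer than 3 edits works. Backtracking through the table gives one optimal edit sequence (3 edits):
  bcguysxw → ecguysxw (sub b→e @1)
  ecguysxw → ecmuysxw (sub g→m @3)
  ecmuysxw → ecmuysbw (sub x→b @7)
Edit distance = 3.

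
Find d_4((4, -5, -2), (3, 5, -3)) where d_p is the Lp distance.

(Σ|x_i - y_i|^4)^(1/4) = (|4 - 3|^4 + |-5 - 5|^4 + |-2 - (-3)|^4)^(1/4)
= (1^4 + 10^4 + 1^4)^(1/4) = (1 + 10000 + 1)^(1/4) = (10002)^(1/4) ≈ 10.0005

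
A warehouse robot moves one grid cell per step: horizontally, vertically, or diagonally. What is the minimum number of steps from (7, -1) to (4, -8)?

max(|x_i - y_i|) = max(|7 - 4|, |-1 - (-8)|) = max(3, 7) = 7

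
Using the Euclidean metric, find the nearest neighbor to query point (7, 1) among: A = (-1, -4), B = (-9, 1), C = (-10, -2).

Distances: d(A) ≈ 9.434, d(B) = 16, d(C) ≈ 17.2627. Nearest: A = (-1, -4) with distance 9.434.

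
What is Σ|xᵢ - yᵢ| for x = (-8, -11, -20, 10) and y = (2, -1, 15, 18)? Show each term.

Σ|x_i - y_i| = |-8 - 2| + |-11 - (-1)| + |-20 - 15| + |10 - 18| = 10 + 10 + 35 + 8 = 63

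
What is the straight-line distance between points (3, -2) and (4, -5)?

√(Σ(x_i - y_i)²) = √((3 - 4)² + (-2 - (-5))²)
= √((-1)² + 3²) = √(1 + 9) = √10 ≈ 3.1623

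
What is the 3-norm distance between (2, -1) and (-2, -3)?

(Σ|x_i - y_i|^3)^(1/3) = (|2 - (-2)|^3 + |-1 - (-3)|^3)^(1/3)
= (4^3 + 2^3)^(1/3) = (64 + 8)^(1/3) = (72)^(1/3) ≈ 4.1602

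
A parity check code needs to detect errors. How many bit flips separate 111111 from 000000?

Differing positions: 1, 2, 3, 4, 5, 6. Hamming distance = 6.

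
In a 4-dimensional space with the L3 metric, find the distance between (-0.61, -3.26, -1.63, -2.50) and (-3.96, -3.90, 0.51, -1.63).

(Σ|x_i - y_i|^3)^(1/3) = (|-0.61 - (-3.96)|^3 + |-3.26 - (-3.9)|^3 + |-1.63 - 0.51|^3 + |-2.5 - (-1.63)|^3)^(1/3)
= (3.35^3 + 0.64^3 + 2.14^3 + 0.87^3)^(1/3) ≈ (37.5954 + 0.2621 + 9.8003 + 0.6585)^(1/3) = (48.3163)^(1/3) ≈ 3.6422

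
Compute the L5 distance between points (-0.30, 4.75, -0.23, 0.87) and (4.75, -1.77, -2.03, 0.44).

(Σ|x_i - y_i|^5)^(1/5) = (|-0.3 - 4.75|^5 + |4.75 - (-1.77)|^5 + |-0.23 - (-2.03)|^5 + |0.87 - 0.44|^5)^(1/5)
= (5.05^5 + 6.52^5 + 1.8^5 + 0.43^5)^(1/5) ≈ (3284.4064 + 11782.5144 + 18.8957 + 0.0147)^(1/5) = (15085.8312)^(1/5) ≈ 6.8504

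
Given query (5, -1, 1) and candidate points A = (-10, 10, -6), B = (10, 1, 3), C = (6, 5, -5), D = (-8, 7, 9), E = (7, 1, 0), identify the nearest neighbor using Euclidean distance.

Distances: d(A) ≈ 19.8746, d(B) ≈ 5.7446, d(C) ≈ 8.544, d(D) ≈ 17.2337, d(E) = 3. Nearest: E = (7, 1, 0) with distance 3.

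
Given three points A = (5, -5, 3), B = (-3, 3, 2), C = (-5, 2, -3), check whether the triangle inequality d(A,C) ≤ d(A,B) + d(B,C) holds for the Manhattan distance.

d(A,B) = 8 + 8 + 1 = 17, d(B,C) = 2 + 1 + 5 = 8, d(A,C) = 10 + 7 + 6 = 23.
d(A,C) = 23 ≤ 17 + 8 = 25. Triangle inequality is satisfied.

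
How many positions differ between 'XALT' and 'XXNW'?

Differing positions: 2, 3, 4. Hamming distance = 3.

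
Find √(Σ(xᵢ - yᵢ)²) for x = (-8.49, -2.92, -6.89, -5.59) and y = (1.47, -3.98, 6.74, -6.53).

√(Σ(x_i - y_i)²) = √((-8.49 - 1.47)² + (-2.92 - (-3.98))² + (-6.89 - 6.74)² + (-5.59 - (-6.53))²)
= √((-9.96)² + 1.06² + (-13.63)² + 0.94²) = √(99.2016 + 1.1236 + 185.7769 + 0.8836) = √286.9857 ≈ 16.9407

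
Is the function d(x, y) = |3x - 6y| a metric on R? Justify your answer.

No. d fails symmetry: d(2, 3) = |3·2 - 6·3| = |-12| = 12, but d(3, 2) = |3·3 - 6·2| = |-3| = 3. Since 12 ≠ 3, d(x,y) ≠ d(y,x) in general.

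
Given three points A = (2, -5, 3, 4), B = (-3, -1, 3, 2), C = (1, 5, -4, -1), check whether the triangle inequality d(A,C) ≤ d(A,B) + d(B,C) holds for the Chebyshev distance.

d(A,B) = max(5, 4, 0, 2) = 5, d(B,C) = max(4, 6, 7, 3) = 7, d(A,C) = max(1, 10, 7, 5) = 10.
d(A,C) = 10 ≤ 5 + 7 = 12. Triangle inequality is satisfied.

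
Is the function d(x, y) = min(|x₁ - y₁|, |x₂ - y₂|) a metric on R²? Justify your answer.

No. d fails identity of indiscernibles: take x = (5, 0) and y = (5, 1). Then d(x,y) = min(|5 - 5|, |0 - 1|) = min(0, 1) = 0, yet x ≠ y.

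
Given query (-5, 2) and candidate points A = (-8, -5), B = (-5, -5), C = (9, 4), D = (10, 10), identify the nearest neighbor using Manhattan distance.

Distances: d(A) = 10, d(B) = 7, d(C) = 16, d(D) = 23. Nearest: B = (-5, -5) with distance 7.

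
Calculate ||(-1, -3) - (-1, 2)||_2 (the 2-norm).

(Σ|x_i - y_i|^2)^(1/2) = (|-1 - (-1)|^2 + |-3 - 2|^2)^(1/2)
= (0^2 + 5^2)^(1/2) = (0 + 25)^(1/2) = (25)^(1/2) = 5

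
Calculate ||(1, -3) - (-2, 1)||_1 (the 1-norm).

Σ|x_i - y_i| = |1 - (-2)| + |-3 - 1| = 3 + 4 = 7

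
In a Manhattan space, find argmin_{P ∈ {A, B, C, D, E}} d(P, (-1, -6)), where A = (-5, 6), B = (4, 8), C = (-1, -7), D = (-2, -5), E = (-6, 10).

Distances: d(A) = 16, d(B) = 19, d(C) = 1, d(D) = 2, d(E) = 21. Nearest: C = (-1, -7) with distance 1.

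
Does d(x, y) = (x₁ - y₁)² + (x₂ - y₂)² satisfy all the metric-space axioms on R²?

No. The squared Euclidean distance fails the triangle inequality. Counterexample: x = (0, 0), y = (1, 3), z = (2, 6). d(x,z) = 2² + 6² = 40, but d(x,y) + d(y,z) = (1² + 3²) + (1² + 3²) = 10 + 10 = 20. Since 40 > 20, the triangle inequality is violated. (Note: √d, the ordinary Euclidean distance, IS a metric.)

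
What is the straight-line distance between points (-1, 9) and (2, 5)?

√(Σ(x_i - y_i)²) = √((-1 - 2)² + (9 - 5)²)
= √((-3)² + 4²) = √(9 + 16) = √25 = 5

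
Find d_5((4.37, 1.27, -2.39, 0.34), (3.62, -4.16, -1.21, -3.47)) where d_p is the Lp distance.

(Σ|x_i - y_i|^5)^(1/5) = (|4.37 - 3.62|^5 + |1.27 - (-4.16)|^5 + |-2.39 - (-1.21)|^5 + |0.34 - (-3.47)|^5)^(1/5)
= (0.75^5 + 5.43^5 + 1.18^5 + 3.81^5)^(1/5) ≈ (0.2373 + 4720.6212 + 2.2878 + 802.8324)^(1/5) = (5525.9787)^(1/5) ≈ 5.6038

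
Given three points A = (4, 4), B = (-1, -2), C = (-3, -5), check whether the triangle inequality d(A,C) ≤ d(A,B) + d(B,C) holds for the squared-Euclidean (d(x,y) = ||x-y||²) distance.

d(A,B) = 5² + 6² = 61, d(B,C) = 2² + 3² = 13, d(A,C) = 7² + 9² = 130.
d(A,C) = 130 > 61 + 13 = 74. Triangle inequality is VIOLATED. (Squared-Euclidean is not a metric — this is a counterexample.)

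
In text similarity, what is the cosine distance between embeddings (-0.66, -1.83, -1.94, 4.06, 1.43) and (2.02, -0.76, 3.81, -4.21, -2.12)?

With u = (-0.66, -1.83, -1.94, 4.06, 1.43), v = (2.02, -0.76, 3.81, -4.21, -2.12):
u·v = (-0.66)·2.02 + (-1.83)·(-0.76) + (-1.94)·3.81 + 4.06·(-4.21) + 1.43·(-2.12) = (-1.3332) + 1.3908 + (-7.3914) + (-17.0926) + (-3.0316) = -27.458.
|u| = √((-0.66)² + (-1.83)² + (-1.94)² + 4.06² + 1.43²) = √(0.4356 + 3.3489 + 3.7636 + 16.4836 + 2.0449) = √26.0766, |v| = √(2.02² + (-0.76)² + 3.81² + (-4.21)² + (-2.12)²) = √(4.0804 + 0.5776 + 14.5161 + 17.7241 + 4.4944) = √41.3926.
cos θ = (u·v)/(|u||v|) = -27.458/(√26.0766·√41.3926) ≈ -0.8358
Cosine distance = 1 - cos θ ≈ 1 - (-0.8358) = 1.8358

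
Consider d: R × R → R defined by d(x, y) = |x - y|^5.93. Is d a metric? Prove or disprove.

No. d(x,y) = |x-y|^5.93 fails the triangle inequality since p = 5.93 > 1. Counterexample: x = -2, y = 8, z = 13. d(x,z) = |-2 - 13|^5.93 = 15^5.93 ≈ 9423693.7972, but d(x,y) + d(y,z) = 10^5.93 + 5^5.93 ≈ 851138.0382 + 13960.2156 = 865098.2538. Since 9423693.7972 > 865098.2538, the triangle inequality is violated.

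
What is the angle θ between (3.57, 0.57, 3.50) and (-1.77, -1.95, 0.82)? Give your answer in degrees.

With u = (3.57, 0.57, 3.50), v = (-1.77, -1.95, 0.82):
u·v = 3.57·(-1.77) + 0.57·(-1.95) + 3.5·0.82 = (-6.3189) + (-1.1115) + 2.87 = -4.5604.
|u| = √(3.57² + 0.57² + 3.5²) = √(12.7449 + 0.3249 + 12.25) = √25.3198, |v| = √((-1.77)² + (-1.95)² + 0.82²) = √(3.1329 + 3.8025 + 0.6724) = √7.6078.
cos θ = (u·v)/(|u||v|) = -4.5604/(√25.3198·√7.6078) ≈ -0.328582
θ = arccos(-0.328582) ≈ 109.18°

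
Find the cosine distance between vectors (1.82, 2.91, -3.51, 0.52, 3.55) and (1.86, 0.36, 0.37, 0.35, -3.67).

With u = (1.82, 2.91, -3.51, 0.52, 3.55), v = (1.86, 0.36, 0.37, 0.35, -3.67):
u·v = 1.82·1.86 + 2.91·0.36 + (-3.51)·0.37 + 0.52·0.35 + 3.55·(-3.67) = 3.3852 + 1.0476 + (-1.2987) + 0.182 + (-13.0285) = -9.7124.
|u| = √(1.82² + 2.91² + (-3.51)² + 0.52² + 3.55²) = √(3.3124 + 8.4681 + 12.3201 + 0.2704 + 12.6025) = √36.9735, |v| = √(1.86² + 0.36² + 0.37² + 0.35² + (-3.67)²) = √(3.4596 + 0.1296 + 0.1369 + 0.1225 + 13.4689) = √17.3175.
cos θ = (u·v)/(|u||v|) = -9.7124/(√36.9735·√17.3175) ≈ -0.3838
Cosine distance = 1 - cos θ ≈ 1 - (-0.3838) = 1.3838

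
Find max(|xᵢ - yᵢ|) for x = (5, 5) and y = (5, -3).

max(|x_i - y_i|) = max(|5 - 5|, |5 - (-3)|) = max(0, 8) = 8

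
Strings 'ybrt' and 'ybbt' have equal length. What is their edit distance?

Let D[i][j] be the edit distance between the first i characters of 'ybrt' and the first j characters of 'ybbt', with D[i][0] = i, D[0][j] = j, and D[i][j] = D[i-1][j-1] if the characters match, else 1 + min(D[i-1][j], D[i][j-1], D[i-1][j-1]). Filling the table (rows: prefixes of 'ybrt', columns: prefixes of 'ybbt'):
     ε  y  b  b  t
  ε  0  1  2  3  4
  y  1  0  1  2  3
  b  2  1  0  1  2
  r  3  2  1  1  2
  t  4  3  2  2  1
The bottom-right entry gives D[4][4] = 1, so no sequence of fewer than 1 edit works. Backtracking through the table gives one optimal edit sequence (1 edit):
  ybrt → ybbt (sub r→b @3)
Edit distance = 1.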